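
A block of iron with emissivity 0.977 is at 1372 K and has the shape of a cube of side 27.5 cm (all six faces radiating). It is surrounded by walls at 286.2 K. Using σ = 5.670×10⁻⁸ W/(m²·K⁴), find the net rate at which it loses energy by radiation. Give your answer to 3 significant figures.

Net loss ≈ 8.89×10⁴ W

Area A = 6s² = 6×(0.275 m)² = 0.45375 m².
Net radiated power P_net = εσA(T⁴ − T₀⁴) = 0.977×5.670×10⁻⁸×0.45375×(1372⁴ − 286.2⁴).
T⁴ − T₀⁴ = 3.54337×10¹² − 6.70932×10⁹ = 3.53666×10¹² K⁴, so P_net = 8.89×10⁴ W.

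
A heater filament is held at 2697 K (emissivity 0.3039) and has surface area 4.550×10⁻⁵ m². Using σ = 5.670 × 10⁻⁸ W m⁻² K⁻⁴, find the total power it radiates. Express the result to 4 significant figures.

Area A = 4.550×10⁻⁵ m².
P = εσAT⁴ = 0.3039 × 5.670×10⁻⁸ × 4.550×10⁻⁵ × (2697)⁴ = 41.48 W.

P ≈ 41.48 W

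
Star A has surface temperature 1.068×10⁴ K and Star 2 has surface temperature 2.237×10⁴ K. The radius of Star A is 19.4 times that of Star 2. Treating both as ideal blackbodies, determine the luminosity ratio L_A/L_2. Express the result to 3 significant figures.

L ∝ R²T⁴, so L_A/L_2 = (R_A/R_2)²(T_A/T_2)⁴ = (19.4)² × (1.068×10⁴/2.237×10⁴)⁴ = 376.36 × 0.0519542 = 19.6.

L_A/L_2 ≈ 19.6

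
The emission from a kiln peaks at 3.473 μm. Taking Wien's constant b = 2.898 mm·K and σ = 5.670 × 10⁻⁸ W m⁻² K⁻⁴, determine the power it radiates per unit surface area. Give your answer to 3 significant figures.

I ≈ 2.75×10⁴ W/m²

Wien's law: T = b/λ_max = 2.898×10⁻³/3.473×10⁻⁶ = 834.437 K.
Then I = σT⁴ = 5.670×10⁻⁸×(834.437)⁴ = 2.75×10⁴ W/m².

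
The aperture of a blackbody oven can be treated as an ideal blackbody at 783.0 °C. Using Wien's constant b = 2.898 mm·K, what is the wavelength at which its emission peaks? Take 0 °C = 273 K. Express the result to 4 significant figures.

T = 783.0 °C + 273 = 1056.0 K.
Wien's displacement law: λ_max = b/T = (2.898×10⁻³ m·K)/(1056.0 K) = 2.7443×10⁻⁶ m.
That is 2.744 μm, in the infrared range.

λ_max ≈ 2.744 μm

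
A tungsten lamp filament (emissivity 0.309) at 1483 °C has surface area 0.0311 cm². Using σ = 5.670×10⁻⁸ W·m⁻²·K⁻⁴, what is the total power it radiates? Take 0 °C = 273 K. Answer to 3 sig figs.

T = 1483 °C + 273 = 1756 K.
Area A = 0.0311 cm² = 3.11×10⁻⁶ m².
P = εσAT⁴ = 0.309 × 5.670×10⁻⁸ × 3.11×10⁻⁶ × (1756)⁴ = 0.518 W.

P ≈ 0.518 W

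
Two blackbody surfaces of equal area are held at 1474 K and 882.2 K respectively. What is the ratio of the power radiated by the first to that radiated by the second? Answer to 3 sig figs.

P₁/P₂ ≈ 7.79

With equal areas, P₁/P₂ = (T₁/T₂)⁴ = (1474/882.2)⁴ = 7.79.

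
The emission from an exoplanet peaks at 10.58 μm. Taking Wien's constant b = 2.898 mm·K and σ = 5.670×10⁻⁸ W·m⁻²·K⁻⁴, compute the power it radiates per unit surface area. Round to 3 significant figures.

Wien's law: T = b/λ_max = 2.898×10⁻³/1.058×10⁻⁵ = 273.913 K.
Then I = σT⁴ = 5.670×10⁻⁸×(273.913)⁴ = 319 W/m².

I ≈ 319 W/m²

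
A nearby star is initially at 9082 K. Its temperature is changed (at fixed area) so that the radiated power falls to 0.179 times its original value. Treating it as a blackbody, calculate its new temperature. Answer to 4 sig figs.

P ∝ T⁴, so T₂/T₁ = (P₂/P₁)^(1/4) = (0.179)^(1/4) = 0.650449.
T₂ = 9082 × 0.650449 = 5907 K.

T₂ ≈ 5907 K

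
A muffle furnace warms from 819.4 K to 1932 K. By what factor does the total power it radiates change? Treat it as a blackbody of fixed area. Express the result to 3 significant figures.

P₂/P₁ ≈ 30.9

P ∝ T⁴, so P₂/P₁ = (T₂/T₁)⁴ = (1932/819.4)⁴ = (2.35782)⁴ = 30.9.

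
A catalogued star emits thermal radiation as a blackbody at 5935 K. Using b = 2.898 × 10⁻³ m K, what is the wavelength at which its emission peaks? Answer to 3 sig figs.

Wien's displacement law: λ_max = b/T = (2.898×10⁻³ m·K)/(5935 K) = 4.883×10⁻⁷ m.
That is 0.488 μm, in the visible range.

λ_max ≈ 0.488 μm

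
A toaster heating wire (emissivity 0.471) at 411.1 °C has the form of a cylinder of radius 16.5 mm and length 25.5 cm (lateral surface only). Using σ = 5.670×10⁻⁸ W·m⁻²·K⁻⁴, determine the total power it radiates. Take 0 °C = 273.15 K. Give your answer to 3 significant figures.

P ≈ 155 W

T = 411.1 °C + 273.15 = 684.25 K.
Lateral area A = 2πrL = 2π×0.0165×0.255 = 0.0264365 m².
P = εσAT⁴ = 0.471 × 5.670×10⁻⁸ × 0.0264365 × (684.25)⁴ = 155 W.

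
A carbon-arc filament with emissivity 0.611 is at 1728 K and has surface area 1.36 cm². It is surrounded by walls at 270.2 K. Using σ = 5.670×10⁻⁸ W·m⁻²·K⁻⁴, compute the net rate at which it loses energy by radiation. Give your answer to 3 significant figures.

Area A = 1.36 cm² = 1.36×10⁻⁴ m².
Net radiated power P_net = εσA(T⁴ − T₀⁴) = 0.611×5.670×10⁻⁸×1.36×10⁻⁴×(1728⁴ − 270.2⁴).
T⁴ − T₀⁴ = 8.91610×10¹² − 5.33017×10⁹ = 8.91077×10¹² K⁴, so P_net = 42.0 W.

Net loss ≈ 42.0 W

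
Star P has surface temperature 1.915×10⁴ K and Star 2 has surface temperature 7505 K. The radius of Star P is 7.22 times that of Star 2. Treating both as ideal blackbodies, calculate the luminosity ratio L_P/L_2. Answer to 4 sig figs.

L_P/L_2 ≈ 2210

L ∝ R²T⁴, so L_P/L_2 = (R_P/R_2)²(T_P/T_2)⁴ = (7.22)² × (1.915×10⁴/7505)⁴ = 52.1284 × 42.3909 = 2210.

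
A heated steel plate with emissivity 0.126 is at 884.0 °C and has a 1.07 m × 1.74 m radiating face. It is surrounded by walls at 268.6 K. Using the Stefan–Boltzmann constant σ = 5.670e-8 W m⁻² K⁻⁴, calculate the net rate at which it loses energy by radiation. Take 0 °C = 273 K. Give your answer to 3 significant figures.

T = 884.0 °C + 273 = 1157.0 K.
Area A = 1.07 × 1.74 = 1.8618 m².
Net radiated power P_net = εσA(T⁴ − T₀⁴) = 0.126×5.670×10⁻⁸×1.8618×(1157.0⁴ − 268.6⁴).
T⁴ − T₀⁴ = 1.79198×10¹² − 5.20504×10⁹ = 1.78677×10¹² K⁴, so P_net = 2.38×10⁴ W.

Net loss ≈ 2.38×10⁴ W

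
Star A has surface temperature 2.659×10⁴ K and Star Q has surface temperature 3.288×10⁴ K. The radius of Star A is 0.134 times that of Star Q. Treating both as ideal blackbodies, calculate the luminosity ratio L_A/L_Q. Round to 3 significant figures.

L ∝ R²T⁴, so L_A/L_Q = (R_A/R_Q)²(T_A/T_Q)⁴ = (0.134)² × (2.659×10⁴/3.288×10⁴)⁴ = 0.017956 × 0.427707 = 7.68×10⁻³.

L_A/L_Q ≈ 7.68×10⁻³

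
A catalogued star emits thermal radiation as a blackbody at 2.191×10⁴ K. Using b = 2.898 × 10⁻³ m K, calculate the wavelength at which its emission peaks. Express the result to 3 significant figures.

λ_max ≈ 132 nm

Wien's displacement law: λ_max = b/T = (2.898×10⁻³ m·K)/(2.191×10⁴ K) = 1.323×10⁻⁷ m.
That is 132 nm, in the ultraviolet range.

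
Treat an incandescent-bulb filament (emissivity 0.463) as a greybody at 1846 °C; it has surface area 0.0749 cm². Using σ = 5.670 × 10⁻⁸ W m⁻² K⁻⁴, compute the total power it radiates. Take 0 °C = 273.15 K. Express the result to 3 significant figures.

P ≈ 3.97 W

T = 1846 °C + 273.15 = 2119.15 K.
Area A = 0.0749 cm² = 7.49×10⁻⁶ m².
P = εσAT⁴ = 0.463 × 5.670×10⁻⁸ × 7.49×10⁻⁶ × (2119.15)⁴ = 3.97 W.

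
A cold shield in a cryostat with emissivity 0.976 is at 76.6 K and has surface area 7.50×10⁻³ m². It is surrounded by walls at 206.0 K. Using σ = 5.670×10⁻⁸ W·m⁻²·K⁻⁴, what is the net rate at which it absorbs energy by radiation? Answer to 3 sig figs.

Net gain ≈ 0.733 W

Area A = 7.50×10⁻³ m².
Net radiated power P_net = εσA(T⁴ − T₀⁴) = 0.976×5.670×10⁻⁸×7.50×10⁻³×(76.6⁴ − 206.0⁴).
T⁴ − T₀⁴ = 3.44283×10⁷ − 1.80081×10⁹ = -1.76638×10⁹ K⁴, so P_net = -0.733 W — negative, meaning a net gain of 0.733 W.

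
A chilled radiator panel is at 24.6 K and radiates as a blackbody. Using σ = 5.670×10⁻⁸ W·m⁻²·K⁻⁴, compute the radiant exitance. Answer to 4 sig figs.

I ≈ 0.02076 W/m²

Stefan–Boltzmann: I = σT⁴ = 5.670×10⁻⁸ × (24.6)⁴ = 0.02076 W/m².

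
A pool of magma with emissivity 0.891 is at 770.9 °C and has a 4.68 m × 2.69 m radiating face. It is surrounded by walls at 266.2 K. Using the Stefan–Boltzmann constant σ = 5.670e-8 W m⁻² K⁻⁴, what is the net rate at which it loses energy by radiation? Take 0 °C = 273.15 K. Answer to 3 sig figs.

Net loss ≈ 7.52×10⁵ W

T = 770.9 °C + 273.15 = 1044.05 K.
Area A = 4.68 × 2.69 = 12.5892 m².
Net radiated power P_net = εσA(T⁴ − T₀⁴) = 0.891×5.670×10⁻⁸×12.5892×(1044.05⁴ − 266.2⁴).
T⁴ − T₀⁴ = 1.18819×10¹² − 5.02149×10⁹ = 1.18317×10¹² K⁴, so P_net = 7.52×10⁵ W.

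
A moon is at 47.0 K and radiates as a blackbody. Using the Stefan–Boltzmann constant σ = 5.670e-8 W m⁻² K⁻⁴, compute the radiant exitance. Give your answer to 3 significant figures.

Stefan–Boltzmann: I = σT⁴ = 5.670×10⁻⁸ × (47.0)⁴ = 0.277 W/m².

I ≈ 0.277 W/m²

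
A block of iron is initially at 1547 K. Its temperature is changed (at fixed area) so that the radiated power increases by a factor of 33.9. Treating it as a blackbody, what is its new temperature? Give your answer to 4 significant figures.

P ∝ T⁴, so T₂/T₁ = (P₂/P₁)^(1/4) = (33.9)^(1/4) = 2.41296.
T₂ = 1547 × 2.41296 = 3733 K.

T₂ ≈ 3733 K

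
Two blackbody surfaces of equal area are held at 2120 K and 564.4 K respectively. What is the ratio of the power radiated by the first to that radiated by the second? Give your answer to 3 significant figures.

P₁/P₂ ≈ 199

With equal areas, P₁/P₂ = (T₁/T₂)⁴ = (2120/564.4)⁴ = 199.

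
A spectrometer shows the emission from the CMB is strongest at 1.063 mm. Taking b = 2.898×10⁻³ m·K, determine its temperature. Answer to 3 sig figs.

Wien's law gives T = b/λ_max = (2.898×10⁻³ m·K)/(1.063×10⁻³ m) = 2.73 K.

T ≈ 2.73 K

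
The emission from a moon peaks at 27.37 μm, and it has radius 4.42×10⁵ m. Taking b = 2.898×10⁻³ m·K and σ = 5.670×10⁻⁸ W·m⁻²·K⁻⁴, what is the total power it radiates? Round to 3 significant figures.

P ≈ 1.75×10¹³ W

Wien's law: T = b/λ_max = 2.898×10⁻³/2.737×10⁻⁵ = 105.882 K.
Surface area A = 4πR² = 4π(4.42×10⁵ m)² = 2.45502×10¹² m².
Then P = σAT⁴ = 5.670×10⁻⁸×2.45502×10¹²×(105.882)⁴ = 1.75×10¹³ W.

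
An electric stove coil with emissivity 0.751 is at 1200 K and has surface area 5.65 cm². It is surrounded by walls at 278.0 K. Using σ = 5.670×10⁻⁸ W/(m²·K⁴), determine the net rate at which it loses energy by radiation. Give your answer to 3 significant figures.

Area A = 5.65 cm² = 5.65×10⁻⁴ m².
Net radiated power P_net = εσA(T⁴ − T₀⁴) = 0.751×5.670×10⁻⁸×5.65×10⁻⁴×(1200⁴ − 278.0⁴).
T⁴ − T₀⁴ = 2.07360×10¹² − 5.97282×10⁹ = 2.06763×10¹² K⁴, so P_net = 49.7 W.

Net loss ≈ 49.7 W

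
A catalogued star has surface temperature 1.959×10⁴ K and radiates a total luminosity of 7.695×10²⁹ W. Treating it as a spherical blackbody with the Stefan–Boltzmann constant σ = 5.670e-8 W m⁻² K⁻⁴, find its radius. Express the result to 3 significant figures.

R ≈ 2.71×10⁹ m

L = 4πR²σT⁴ ⇒ R = √(L/(4πσT⁴)).
σT⁴ = 8.35066×10⁹ W/m², so R = √(7.695×10²⁹/(4π×8.35066×10⁹)) = 2.71×10⁹ m.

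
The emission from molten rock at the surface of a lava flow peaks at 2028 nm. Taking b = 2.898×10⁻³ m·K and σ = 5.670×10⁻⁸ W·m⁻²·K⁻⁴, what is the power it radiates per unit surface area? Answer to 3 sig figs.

Wien's law: T = b/λ_max = 2.898×10⁻³/2.028×10⁻⁶ = 1428.99 K.
Then I = σT⁴ = 5.670×10⁻⁸×(1428.99)⁴ = 2.36×10⁵ W/m².

I ≈ 2.36×10⁵ W/m²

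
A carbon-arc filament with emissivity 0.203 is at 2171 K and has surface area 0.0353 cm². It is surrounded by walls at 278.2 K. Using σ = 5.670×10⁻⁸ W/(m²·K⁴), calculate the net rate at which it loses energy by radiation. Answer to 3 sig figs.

Net loss ≈ 0.902 W

Area A = 0.0353 cm² = 3.53×10⁻⁶ m².
Net radiated power P_net = εσA(T⁴ − T₀⁴) = 0.203×5.670×10⁻⁸×3.53×10⁻⁶×(2171⁴ − 278.2⁴).
T⁴ − T₀⁴ = 2.22146×10¹³ − 5.99002×10⁹ = 2.22086×10¹³ K⁴, so P_net = 0.902 W.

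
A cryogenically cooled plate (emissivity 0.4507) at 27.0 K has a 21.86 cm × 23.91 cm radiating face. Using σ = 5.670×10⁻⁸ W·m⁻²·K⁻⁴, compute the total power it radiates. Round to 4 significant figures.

Area A = 0.2186 × 0.2391 = 0.0522673 m².
P = εσAT⁴ = 0.4507 × 5.670×10⁻⁸ × 0.0522673 × (27.0)⁴ = 7.098×10⁻⁴ W.

P ≈ 7.098×10⁻⁴ W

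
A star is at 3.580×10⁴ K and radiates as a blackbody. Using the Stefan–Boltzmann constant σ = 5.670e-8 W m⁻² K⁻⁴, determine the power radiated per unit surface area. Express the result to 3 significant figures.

Stefan–Boltzmann: I = σT⁴ = 5.670×10⁻⁸ × (3.580×10⁴)⁴ = 9.31×10¹⁰ W/m².

I ≈ 9.31×10¹⁰ W/m²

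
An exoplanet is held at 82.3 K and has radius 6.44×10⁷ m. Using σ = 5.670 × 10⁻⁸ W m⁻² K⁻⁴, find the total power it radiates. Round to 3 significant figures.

P ≈ 1.36×10¹⁷ W

Surface area A = 4πR² = 4π(6.44×10⁷ m)² = 5.21173×10¹⁶ m².
P = σAT⁴ = 5.670×10⁻⁸ × 5.21173×10¹⁶ × (82.3)⁴ = 1.36×10¹⁷ W.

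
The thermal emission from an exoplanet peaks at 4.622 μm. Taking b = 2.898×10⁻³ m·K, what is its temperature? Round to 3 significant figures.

T ≈ 627 K

Wien's law gives T = b/λ_max = (2.898×10⁻³ m·K)/(4.622×10⁻⁶ m) = 627 K.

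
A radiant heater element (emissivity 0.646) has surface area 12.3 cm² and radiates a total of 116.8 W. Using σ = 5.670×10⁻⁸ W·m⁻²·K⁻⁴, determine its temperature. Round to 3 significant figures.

Area A = 12.3 cm² = 1.23×10⁻³ m².
P = εσAT⁴ ⇒ T = (P/(εσA))^(1/4) = (116.8/(0.646×5.670×10⁻⁸×1.23×10⁻³))^(1/4) = 1.27×10³ K.

T ≈ 1.27×10³ K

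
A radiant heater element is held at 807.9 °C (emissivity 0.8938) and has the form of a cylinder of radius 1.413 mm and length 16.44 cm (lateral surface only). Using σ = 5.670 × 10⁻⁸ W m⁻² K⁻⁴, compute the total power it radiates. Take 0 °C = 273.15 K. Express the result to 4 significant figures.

T = 807.9 °C + 273.15 = 1081.05 K.
Lateral area A = 2πrL = 2π×1.413×10⁻³×0.1644 = 1.45957×10⁻³ m².
P = εσAT⁴ = 0.8938 × 5.670×10⁻⁸ × 1.45957×10⁻³ × (1081.05)⁴ = 101.0 W.

P ≈ 101.0 W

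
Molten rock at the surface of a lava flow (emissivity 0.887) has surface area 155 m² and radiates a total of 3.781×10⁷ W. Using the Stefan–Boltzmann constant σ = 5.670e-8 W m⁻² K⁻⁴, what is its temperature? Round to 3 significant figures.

Area A = 155 m².
P = εσAT⁴ ⇒ T = (P/(εσA))^(1/4) = (3.781×10⁷/(0.887×5.670×10⁻⁸×155))^(1/4) = 1.48×10³ K.

T ≈ 1.48×10³ K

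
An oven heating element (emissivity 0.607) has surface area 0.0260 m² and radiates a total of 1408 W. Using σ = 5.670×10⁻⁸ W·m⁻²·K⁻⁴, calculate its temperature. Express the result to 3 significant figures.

T ≈ 1.12×10³ K

Area A = 0.0260 m².
P = εσAT⁴ ⇒ T = (P/(εσA))^(1/4) = (1408/(0.607×5.670×10⁻⁸×0.0260))^(1/4) = 1.12×10³ K.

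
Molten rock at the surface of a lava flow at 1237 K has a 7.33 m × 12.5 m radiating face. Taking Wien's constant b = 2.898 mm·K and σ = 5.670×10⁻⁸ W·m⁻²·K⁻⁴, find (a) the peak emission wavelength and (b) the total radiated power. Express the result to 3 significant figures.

λ_max ≈ 2.34×10³ nm; P ≈ 1.22×10⁷ W

(a) λ_max = b/T = 2.898×10⁻³/1237 = 2.343×10⁻⁶ m = 2.34×10³ nm.
Area A = 7.33 × 12.5 = 91.625 m².
(b) P = σAT⁴ = 5.670×10⁻⁸×91.625×(1237)⁴ = 1.22×10⁷ W.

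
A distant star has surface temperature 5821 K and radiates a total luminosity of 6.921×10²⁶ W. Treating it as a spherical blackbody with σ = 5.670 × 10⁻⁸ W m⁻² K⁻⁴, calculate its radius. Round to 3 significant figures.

L = 4πR²σT⁴ ⇒ R = √(L/(4πσT⁴)).
σT⁴ = 6.50989×10⁷ W/m², so R = √(6.921×10²⁶/(4π×6.50989×10⁷)) = 9.20×10⁸ m.

R ≈ 9.20×10⁸ m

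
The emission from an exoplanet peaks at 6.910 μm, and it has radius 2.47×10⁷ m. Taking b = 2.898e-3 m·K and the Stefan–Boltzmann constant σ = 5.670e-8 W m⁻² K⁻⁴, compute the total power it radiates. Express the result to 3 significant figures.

Wien's law: T = b/λ_max = 2.898×10⁻³/6.910×10⁻⁶ = 419.392 K.
Surface area A = 4πR² = 4π(2.47×10⁷ m)² = 7.66662×10¹⁵ m².
Then P = σAT⁴ = 5.670×10⁻⁸×7.66662×10¹⁵×(419.392)⁴ = 1.34×10¹⁹ W.

P ≈ 1.34×10¹⁹ W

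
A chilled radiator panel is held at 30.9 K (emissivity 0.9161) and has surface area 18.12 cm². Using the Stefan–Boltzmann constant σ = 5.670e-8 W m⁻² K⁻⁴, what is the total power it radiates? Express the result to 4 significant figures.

Area A = 18.12 cm² = 1.812×10⁻³ m².
P = εσAT⁴ = 0.9161 × 5.670×10⁻⁸ × 1.812×10⁻³ × (30.9)⁴ = 8.581×10⁻⁵ W.

P ≈ 8.581×10⁻⁵ W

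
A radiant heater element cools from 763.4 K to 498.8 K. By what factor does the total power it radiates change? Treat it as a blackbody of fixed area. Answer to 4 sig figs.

P ∝ T⁴, so P₂/P₁ = (T₂/T₁)⁴ = (498.8/763.4)⁴ = (0.653393)⁴ = 0.1823.

P₂/P₁ ≈ 0.1823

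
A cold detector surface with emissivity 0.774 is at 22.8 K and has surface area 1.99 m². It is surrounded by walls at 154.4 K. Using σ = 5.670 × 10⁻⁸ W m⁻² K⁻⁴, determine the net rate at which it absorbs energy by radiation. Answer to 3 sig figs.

Area A = 1.99 m².
Net radiated power P_net = εσA(T⁴ − T₀⁴) = 0.774×5.670×10⁻⁸×1.99×(22.8⁴ − 154.4⁴).
T⁴ − T₀⁴ = 2.70234×10⁵ − 5.68315×10⁸ = -5.68045×10⁸ K⁴, so P_net = -49.6 W — negative, meaning a net gain of 49.6 W.

Net gain ≈ 49.6 W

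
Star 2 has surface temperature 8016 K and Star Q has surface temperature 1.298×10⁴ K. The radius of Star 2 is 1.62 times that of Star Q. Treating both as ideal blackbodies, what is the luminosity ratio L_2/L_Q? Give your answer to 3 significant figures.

L ∝ R²T⁴, so L_2/L_Q = (R_2/R_Q)²(T_2/T_Q)⁴ = (1.62)² × (8016/1.298×10⁴)⁴ = 2.6244 × 0.145456 = 0.382.

L_2/L_Q ≈ 0.382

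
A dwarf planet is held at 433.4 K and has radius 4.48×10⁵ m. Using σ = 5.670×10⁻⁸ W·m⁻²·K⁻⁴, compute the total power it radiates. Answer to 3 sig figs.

P ≈ 5.05×10¹⁵ W

Surface area A = 4πR² = 4π(4.48×10⁵ m)² = 2.52212×10¹² m².
P = σAT⁴ = 5.670×10⁻⁸ × 2.52212×10¹² × (433.4)⁴ = 5.05×10¹⁵ W.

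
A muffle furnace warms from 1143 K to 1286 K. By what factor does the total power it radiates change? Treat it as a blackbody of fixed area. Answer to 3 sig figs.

P ∝ T⁴, so P₂/P₁ = (T₂/T₁)⁴ = (1286/1143)⁴ = (1.12511)⁴ = 1.60.

P₂/P₁ ≈ 1.60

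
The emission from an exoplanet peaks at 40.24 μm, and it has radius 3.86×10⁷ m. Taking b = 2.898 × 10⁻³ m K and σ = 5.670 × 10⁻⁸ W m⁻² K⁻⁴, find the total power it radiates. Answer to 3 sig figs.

P ≈ 2.86×10¹⁶ W

Wien's law: T = b/λ_max = 2.898×10⁻³/4.024×10⁻⁵ = 72.0179 K.
Surface area A = 4πR² = 4π(3.86×10⁷ m)² = 1.87234×10¹⁶ m².
Then P = σAT⁴ = 5.670×10⁻⁸×1.87234×10¹⁶×(72.0179)⁴ = 2.86×10¹⁶ W.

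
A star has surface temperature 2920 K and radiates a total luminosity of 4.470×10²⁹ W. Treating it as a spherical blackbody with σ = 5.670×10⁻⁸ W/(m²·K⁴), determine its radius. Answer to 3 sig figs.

R ≈ 9.29×10¹⁰ m

L = 4πR²σT⁴ ⇒ R = √(L/(4πσT⁴)).
σT⁴ = 4.12206×10⁶ W/m², so R = √(4.470×10²⁹/(4π×4.12206×10⁶)) = 9.29×10¹⁰ m.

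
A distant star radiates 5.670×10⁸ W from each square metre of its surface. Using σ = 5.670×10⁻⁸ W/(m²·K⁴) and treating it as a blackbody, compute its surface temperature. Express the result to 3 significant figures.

T ≈ 1.00×10⁴ K

I = σT⁴, so T = (I/σ)^(1/4) = (5.670×10⁸/(5.670×10⁻⁸))^(1/4) = 1.00×10⁴ K.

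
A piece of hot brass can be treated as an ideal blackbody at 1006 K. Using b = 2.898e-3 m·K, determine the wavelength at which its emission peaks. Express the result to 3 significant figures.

λ_max ≈ 2.88×10³ nm

Wien's displacement law: λ_max = b/T = (2.898×10⁻³ m·K)/(1006 K) = 2.881×10⁻⁶ m.
That is 2.88×10³ nm, in the infrared range.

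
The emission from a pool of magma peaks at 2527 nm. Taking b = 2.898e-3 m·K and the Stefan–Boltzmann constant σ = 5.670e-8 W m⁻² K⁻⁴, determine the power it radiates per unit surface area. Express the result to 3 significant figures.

Wien's law: T = b/λ_max = 2.898×10⁻³/2.527×10⁻⁶ = 1146.81 K.
Then I = σT⁴ = 5.670×10⁻⁸×(1146.81)⁴ = 9.81×10⁴ W/m².

I ≈ 9.81×10⁴ W/m²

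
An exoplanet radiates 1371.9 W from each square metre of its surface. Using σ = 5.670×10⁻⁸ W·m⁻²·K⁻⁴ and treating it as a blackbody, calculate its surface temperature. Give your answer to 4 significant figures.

I = σT⁴, so T = (I/σ)^(1/4) = (1371.9/(5.670×10⁻⁸))^(1/4) = 394.4 K.

T ≈ 394.4 K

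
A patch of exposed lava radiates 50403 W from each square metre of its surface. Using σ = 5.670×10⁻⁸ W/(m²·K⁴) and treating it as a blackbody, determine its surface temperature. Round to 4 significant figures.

I = σT⁴, so T = (I/σ)^(1/4) = (50403/(5.670×10⁻⁸))^(1/4) = 971.0 K.

T ≈ 971.0 K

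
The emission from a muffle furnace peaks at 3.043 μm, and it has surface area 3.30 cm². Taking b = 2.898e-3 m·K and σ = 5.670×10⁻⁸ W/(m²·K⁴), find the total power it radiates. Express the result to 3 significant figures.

Wien's law: T = b/λ_max = 2.898×10⁻³/3.043×10⁻⁶ = 952.350 K.
Area A = 3.30 cm² = 3.30×10⁻⁴ m².
Then P = σAT⁴ = 5.670×10⁻⁸×3.30×10⁻⁴×(952.350)⁴ = 15.4 W.

P ≈ 15.4 W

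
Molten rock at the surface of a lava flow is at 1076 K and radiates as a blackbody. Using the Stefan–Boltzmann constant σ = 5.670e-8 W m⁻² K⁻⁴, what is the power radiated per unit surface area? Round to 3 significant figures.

Stefan–Boltzmann: I = σT⁴ = 5.670×10⁻⁸ × (1076)⁴ = 7.60×10⁴ W/m².

I ≈ 7.60×10⁴ W/m²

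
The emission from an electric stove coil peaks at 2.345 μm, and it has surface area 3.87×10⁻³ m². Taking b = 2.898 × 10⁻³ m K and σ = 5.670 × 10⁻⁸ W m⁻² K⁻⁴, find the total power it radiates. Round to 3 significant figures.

Wien's law: T = b/λ_max = 2.898×10⁻³/2.345×10⁻⁶ = 1235.82 K.
Area A = 3.87×10⁻³ m².
Then P = σAT⁴ = 5.670×10⁻⁸×3.87×10⁻³×(1235.82)⁴ = 512 W.

P ≈ 512 W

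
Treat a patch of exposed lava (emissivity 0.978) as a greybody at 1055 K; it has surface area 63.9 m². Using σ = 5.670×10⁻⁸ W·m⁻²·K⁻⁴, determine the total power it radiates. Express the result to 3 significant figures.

P ≈ 4.39×10⁶ W

Area A = 63.9 m².
P = εσAT⁴ = 0.978 × 5.670×10⁻⁸ × 63.9 × (1055)⁴ = 4.39×10⁶ W.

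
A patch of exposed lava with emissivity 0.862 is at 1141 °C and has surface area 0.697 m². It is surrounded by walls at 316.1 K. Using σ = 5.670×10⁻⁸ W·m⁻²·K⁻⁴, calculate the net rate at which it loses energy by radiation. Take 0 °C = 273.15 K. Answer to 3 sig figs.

T = 1141 °C + 273.15 = 1414.15 K.
Area A = 0.697 m².
Net radiated power P_net = εσA(T⁴ − T₀⁴) = 0.862×5.670×10⁻⁸×0.697×(1414.15⁴ − 316.1⁴).
T⁴ − T₀⁴ = 3.99928×10¹² − 9.98385×10⁹ = 3.98930×10¹² K⁴, so P_net = 1.36×10⁵ W.

Net loss ≈ 1.36×10⁵ W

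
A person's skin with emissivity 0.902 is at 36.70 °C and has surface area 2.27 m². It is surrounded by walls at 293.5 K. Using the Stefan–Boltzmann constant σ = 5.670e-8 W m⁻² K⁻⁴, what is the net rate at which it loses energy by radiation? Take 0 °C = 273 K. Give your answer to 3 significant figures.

Net loss ≈ 207 W

T = 36.70 °C + 273 = 309.70 K.
Area A = 2.27 m².
Net radiated power P_net = εσA(T⁴ − T₀⁴) = 0.902×5.670×10⁻⁸×2.27×(309.70⁴ − 293.5⁴).
T⁴ − T₀⁴ = 9.19951×10⁹ − 7.42049×10⁹ = 1.77902×10⁹ K⁴, so P_net = 207 W.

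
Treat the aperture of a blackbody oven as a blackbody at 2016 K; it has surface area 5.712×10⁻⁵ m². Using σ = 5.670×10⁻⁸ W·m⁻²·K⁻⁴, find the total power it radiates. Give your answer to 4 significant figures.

P ≈ 53.50 W

Area A = 5.712×10⁻⁵ m².
P = σAT⁴ = 5.670×10⁻⁸ × 5.712×10⁻⁵ × (2016)⁴ = 53.50 W.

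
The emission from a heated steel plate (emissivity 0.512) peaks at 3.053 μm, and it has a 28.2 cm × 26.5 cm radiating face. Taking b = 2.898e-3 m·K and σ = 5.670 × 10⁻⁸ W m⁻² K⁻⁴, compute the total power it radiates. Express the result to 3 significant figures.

P ≈ 1.76×10³ W

Wien's law: T = b/λ_max = 2.898×10⁻³/3.053×10⁻⁶ = 949.230 K.
Area A = 0.282 × 0.265 = 0.07473 m².
Then P = εσAT⁴ = 0.512×5.670×10⁻⁸×0.07473×(949.230)⁴ = 1.76×10³ W.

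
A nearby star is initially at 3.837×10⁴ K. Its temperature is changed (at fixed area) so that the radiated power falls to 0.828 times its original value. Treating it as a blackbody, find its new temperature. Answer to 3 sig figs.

P ∝ T⁴, so T₂/T₁ = (P₂/P₁)^(1/4) = (0.828)^(1/4) = 0.953910.
T₂ = 3.837×10⁴ × 0.953910 = 3.66×10⁴ K.

T₂ ≈ 3.66×10⁴ K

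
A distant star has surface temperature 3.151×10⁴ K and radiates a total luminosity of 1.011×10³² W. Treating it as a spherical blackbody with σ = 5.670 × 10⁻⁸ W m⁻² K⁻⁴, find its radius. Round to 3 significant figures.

L = 4πR²σT⁴ ⇒ R = √(L/(4πσT⁴)).
σT⁴ = 5.58955×10¹⁰ W/m², so R = √(1.011×10³²/(4π×5.58955×10¹⁰)) = 1.20×10¹⁰ m.

R ≈ 1.20×10¹⁰ m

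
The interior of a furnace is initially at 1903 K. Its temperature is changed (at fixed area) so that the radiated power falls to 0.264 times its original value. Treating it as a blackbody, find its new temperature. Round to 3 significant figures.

T₂ ≈ 1.36×10³ K

P ∝ T⁴, so T₂/T₁ = (P₂/P₁)^(1/4) = (0.264)^(1/4) = 0.716805.
T₂ = 1903 × 0.716805 = 1.36×10³ K.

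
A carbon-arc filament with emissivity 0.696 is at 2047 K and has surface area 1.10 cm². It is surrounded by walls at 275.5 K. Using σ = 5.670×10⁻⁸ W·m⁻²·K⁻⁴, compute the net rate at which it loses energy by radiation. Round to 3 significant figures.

Net loss ≈ 76.2 W

Area A = 1.10 cm² = 1.10×10⁻⁴ m².
Net radiated power P_net = εσA(T⁴ − T₀⁴) = 0.696×5.670×10⁻⁸×1.10×10⁻⁴×(2047⁴ − 275.5⁴).
T⁴ − T₀⁴ = 1.75579×10¹³ − 5.76085×10⁹ = 1.75521×10¹³ K⁴, so P_net = 76.2 W.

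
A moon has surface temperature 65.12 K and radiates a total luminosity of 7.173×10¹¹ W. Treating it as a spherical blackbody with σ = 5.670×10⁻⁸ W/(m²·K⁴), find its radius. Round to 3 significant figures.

L = 4πR²σT⁴ ⇒ R = √(L/(4πσT⁴)).
σT⁴ = 1.01963 W/m², so R = √(7.173×10¹¹/(4π×1.01963)) = 2.37×10⁵ m.

R ≈ 2.37×10⁵ m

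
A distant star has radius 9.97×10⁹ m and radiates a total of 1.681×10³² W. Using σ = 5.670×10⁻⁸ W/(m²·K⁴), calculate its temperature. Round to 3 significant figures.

T ≈ 3.93×10⁴ K

Surface area A = 4πR² = 4π(9.97×10⁹ m)² = 1.24911×10²¹ m².
P = σAT⁴ ⇒ T = (P/(σA))^(1/4) = (1.681×10³²/(5.670×10⁻⁸×1.24911×10²¹))^(1/4) = 3.93×10⁴ K.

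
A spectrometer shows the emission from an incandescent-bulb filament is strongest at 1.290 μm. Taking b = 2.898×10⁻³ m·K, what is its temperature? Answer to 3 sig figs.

T ≈ 2.25×10³ K

Wien's law gives T = b/λ_max = (2.898×10⁻³ m·K)/(1.290×10⁻⁶ m) = 2.25×10³ K.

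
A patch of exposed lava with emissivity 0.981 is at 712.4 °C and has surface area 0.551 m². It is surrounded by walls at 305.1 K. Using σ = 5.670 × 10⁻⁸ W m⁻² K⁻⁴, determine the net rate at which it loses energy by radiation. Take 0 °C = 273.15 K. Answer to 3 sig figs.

Net loss ≈ 2.86×10⁴ W

T = 712.4 °C + 273.15 = 985.55 K.
Area A = 0.551 m².
Net radiated power P_net = εσA(T⁴ − T₀⁴) = 0.981×5.670×10⁻⁸×0.551×(985.55⁴ − 305.1⁴).
T⁴ − T₀⁴ = 9.43441×10¹¹ − 8.66501×10⁹ = 9.34776×10¹¹ K⁴, so P_net = 2.86×10⁴ W.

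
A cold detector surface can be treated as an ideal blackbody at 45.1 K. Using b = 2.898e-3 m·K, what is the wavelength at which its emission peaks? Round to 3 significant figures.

Wien's displacement law: λ_max = b/T = (2.898×10⁻³ m·K)/(45.1 K) = 6.426×10⁻⁵ m.
That is 64.3 μm, in the infrared range.

λ_max ≈ 64.3 μm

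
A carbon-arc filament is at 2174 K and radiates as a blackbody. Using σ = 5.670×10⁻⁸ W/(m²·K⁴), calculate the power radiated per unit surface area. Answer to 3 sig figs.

Stefan–Boltzmann: I = σT⁴ = 5.670×10⁻⁸ × (2174)⁴ = 1.27×10⁶ W/m².

I ≈ 1.27×10⁶ W/m²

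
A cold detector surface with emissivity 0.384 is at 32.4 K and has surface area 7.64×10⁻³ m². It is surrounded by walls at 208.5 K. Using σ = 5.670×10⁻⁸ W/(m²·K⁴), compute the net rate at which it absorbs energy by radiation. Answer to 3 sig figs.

Net gain ≈ 0.314 W

Area A = 7.64×10⁻³ m².
Net radiated power P_net = εσA(T⁴ − T₀⁴) = 0.384×5.670×10⁻⁸×7.64×10⁻³×(32.4⁴ − 208.5⁴).
T⁴ − T₀⁴ = 1.10200×10⁶ − 1.88984×10⁹ = -1.88874×10⁹ K⁴, so P_net = -0.314 W — negative, meaning a net gain of 0.314 W.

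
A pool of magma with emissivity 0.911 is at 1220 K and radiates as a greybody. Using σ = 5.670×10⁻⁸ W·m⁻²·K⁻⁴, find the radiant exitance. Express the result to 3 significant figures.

Stefan–Boltzmann: I = εσT⁴ = 0.911 × 5.670×10⁻⁸ × (1220)⁴ = 1.14×10⁵ W/m².

I ≈ 1.14×10⁵ W/m²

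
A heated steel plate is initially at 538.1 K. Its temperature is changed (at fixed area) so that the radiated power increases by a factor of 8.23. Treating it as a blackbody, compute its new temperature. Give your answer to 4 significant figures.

T₂ ≈ 911.4 K

P ∝ T⁴, so T₂/T₁ = (P₂/P₁)^(1/4) = (8.23)^(1/4) = 1.69375.
T₂ = 538.1 × 1.69375 = 911.4 K.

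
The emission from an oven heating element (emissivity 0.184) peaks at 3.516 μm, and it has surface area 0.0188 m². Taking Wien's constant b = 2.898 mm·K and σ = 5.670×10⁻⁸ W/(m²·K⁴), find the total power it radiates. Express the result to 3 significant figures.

P ≈ 90.5 W

Wien's law: T = b/λ_max = 2.898×10⁻³/3.516×10⁻⁶ = 824.232 K.
Area A = 0.0188 m².
Then P = εσAT⁴ = 0.184×5.670×10⁻⁸×0.0188×(824.232)⁴ = 90.5 W.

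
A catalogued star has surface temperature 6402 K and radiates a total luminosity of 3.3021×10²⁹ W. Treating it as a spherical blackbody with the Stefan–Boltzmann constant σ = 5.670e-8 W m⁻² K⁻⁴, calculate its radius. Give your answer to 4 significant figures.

L = 4πR²σT⁴ ⇒ R = √(L/(4πσT⁴)).
σT⁴ = 9.52458×10⁷ W/m², so R = √(3.3021×10²⁹/(4π×9.52458×10⁷)) = 1.661×10¹⁰ m.

R ≈ 1.661×10¹⁰ m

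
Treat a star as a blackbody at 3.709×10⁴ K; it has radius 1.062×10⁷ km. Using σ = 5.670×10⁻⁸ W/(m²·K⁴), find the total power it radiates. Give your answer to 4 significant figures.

Surface area A = 4πR² = 4π(1.062×10¹⁰ m)² = 1.41729×10²¹ m².
P = σAT⁴ = 5.670×10⁻⁸ × 1.41729×10²¹ × (3.709×10⁴)⁴ = 1.521×10³² W.

P ≈ 1.521×10³² W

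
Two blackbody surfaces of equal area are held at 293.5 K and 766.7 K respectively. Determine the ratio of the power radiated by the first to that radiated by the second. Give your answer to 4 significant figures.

P₁/P₂ ≈ 0.02147

With equal areas, P₁/P₂ = (T₁/T₂)⁴ = (293.5/766.7)⁴ = 0.02147.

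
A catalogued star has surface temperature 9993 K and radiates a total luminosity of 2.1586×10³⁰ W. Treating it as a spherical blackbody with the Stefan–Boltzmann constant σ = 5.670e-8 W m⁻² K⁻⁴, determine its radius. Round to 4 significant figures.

L = 4πR²σT⁴ ⇒ R = √(L/(4πσT⁴)).
σT⁴ = 5.65414×10⁸ W/m², so R = √(2.1586×10³⁰/(4π×5.65414×10⁸)) = 1.743×10¹⁰ m.

R ≈ 1.743×10¹⁰ m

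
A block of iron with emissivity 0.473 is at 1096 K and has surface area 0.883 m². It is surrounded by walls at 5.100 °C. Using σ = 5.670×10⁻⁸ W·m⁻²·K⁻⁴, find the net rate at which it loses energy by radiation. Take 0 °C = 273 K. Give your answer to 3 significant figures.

Net loss ≈ 3.40×10⁴ W

Surroundings: T = 5.100 °C + 273 = 278.100 K.
Area A = 0.883 m².
Net radiated power P_net = εσA(T⁴ − T₀⁴) = 0.473×5.670×10⁻⁸×0.883×(1096⁴ − 278.100⁴).
T⁴ − T₀⁴ = 1.44292×10¹² − 5.98142×10⁹ = 1.43694×10¹² K⁴, so P_net = 3.40×10⁴ W.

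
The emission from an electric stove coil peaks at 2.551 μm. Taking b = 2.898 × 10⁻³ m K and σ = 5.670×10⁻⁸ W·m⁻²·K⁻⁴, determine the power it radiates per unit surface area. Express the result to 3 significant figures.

Wien's law: T = b/λ_max = 2.898×10⁻³/2.551×10⁻⁶ = 1136.03 K.
Then I = σT⁴ = 5.670×10⁻⁸×(1136.03)⁴ = 9.44×10⁴ W/m².

I ≈ 9.44×10⁴ W/m²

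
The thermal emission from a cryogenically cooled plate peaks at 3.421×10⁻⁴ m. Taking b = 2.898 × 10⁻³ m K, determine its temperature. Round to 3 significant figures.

T ≈ 8.47 K

Wien's law gives T = b/λ_max = (2.898×10⁻³ m·K)/(3.421×10⁻⁴ m) = 8.47 K.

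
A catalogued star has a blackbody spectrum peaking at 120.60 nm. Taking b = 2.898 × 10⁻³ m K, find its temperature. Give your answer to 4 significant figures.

Wien's law gives T = b/λ_max = (2.898×10⁻³ m·K)/(1.2060×10⁻⁷ m) = 2.403×10⁴ K.

T ≈ 2.403×10⁴ K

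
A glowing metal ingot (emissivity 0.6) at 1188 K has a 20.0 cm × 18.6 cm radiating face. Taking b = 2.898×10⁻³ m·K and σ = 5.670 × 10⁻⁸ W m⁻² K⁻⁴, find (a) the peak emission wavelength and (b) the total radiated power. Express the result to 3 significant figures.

λ_max ≈ 2.44×10³ nm; P ≈ 2.52×10³ W

(a) λ_max = b/T = 2.898×10⁻³/1188 = 2.439×10⁻⁶ m = 2.44×10³ nm.
Area A = 0.200 × 0.186 = 0.0372 m².
(b) P = εσAT⁴ = 0.6×5.670×10⁻⁸×0.0372×(1188)⁴ = 2.52×10³ W.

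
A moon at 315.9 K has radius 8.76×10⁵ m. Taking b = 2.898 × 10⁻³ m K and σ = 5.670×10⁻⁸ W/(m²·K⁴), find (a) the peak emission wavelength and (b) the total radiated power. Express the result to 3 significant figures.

λ_max ≈ 9.17 μm; P ≈ 5.45×10¹⁵ W

(a) λ_max = b/T = 2.898×10⁻³/315.9 = 9.174×10⁻⁶ m = 9.17 μm.
Surface area A = 4πR² = 4π(8.76×10⁵ m)² = 9.64313×10¹² m².
(b) P = σAT⁴ = 5.670×10⁻⁸×9.64313×10¹²×(315.9)⁴ = 5.45×10¹⁵ W.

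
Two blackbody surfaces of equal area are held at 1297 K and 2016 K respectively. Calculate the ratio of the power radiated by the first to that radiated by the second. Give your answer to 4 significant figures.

With equal areas, P₁/P₂ = (T₁/T₂)⁴ = (1297/2016)⁴ = 0.1713.

P₁/P₂ ≈ 0.1713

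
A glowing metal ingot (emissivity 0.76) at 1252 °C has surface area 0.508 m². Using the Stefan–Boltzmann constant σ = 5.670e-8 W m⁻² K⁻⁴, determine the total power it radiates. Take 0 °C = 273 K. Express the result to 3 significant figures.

T = 1252 °C + 273 = 1525 K.
Area A = 0.508 m².
P = εσAT⁴ = 0.76 × 5.670×10⁻⁸ × 0.508 × (1525)⁴ = 1.18×10⁵ W.

P ≈ 1.18×10⁵ W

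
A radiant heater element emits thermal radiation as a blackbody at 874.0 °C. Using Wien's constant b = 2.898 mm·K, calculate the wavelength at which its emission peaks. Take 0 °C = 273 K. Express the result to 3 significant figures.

λ_max ≈ 2.53 μm

T = 874.0 °C + 273 = 1147.0 K.
Wien's displacement law: λ_max = b/T = (2.898×10⁻³ m·K)/(1147.0 K) = 2.527×10⁻⁶ m.
That is 2.53 μm, in the infrared range.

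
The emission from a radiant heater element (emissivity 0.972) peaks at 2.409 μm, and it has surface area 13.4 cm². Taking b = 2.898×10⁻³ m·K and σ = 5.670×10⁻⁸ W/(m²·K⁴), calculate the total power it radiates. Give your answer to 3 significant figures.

Wien's law: T = b/λ_max = 2.898×10⁻³/2.409×10⁻⁶ = 1202.99 K.
Area A = 13.4 cm² = 1.34×10⁻³ m².
Then P = εσAT⁴ = 0.972×5.670×10⁻⁸×1.34×10⁻³×(1202.99)⁴ = 155 W.

P ≈ 155 W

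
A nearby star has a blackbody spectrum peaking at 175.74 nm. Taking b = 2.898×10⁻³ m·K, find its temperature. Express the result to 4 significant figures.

T ≈ 1.649×10⁴ K

Wien's law gives T = b/λ_max = (2.898×10⁻³ m·K)/(1.7574×10⁻⁷ m) = 1.649×10⁴ K.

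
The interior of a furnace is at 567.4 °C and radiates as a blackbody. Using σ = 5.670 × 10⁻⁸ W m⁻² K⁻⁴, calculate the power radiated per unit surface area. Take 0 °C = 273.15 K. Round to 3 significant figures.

T = 567.4 °C + 273.15 = 840.55 K.
Stefan–Boltzmann: I = σT⁴ = 5.670×10⁻⁸ × (840.55)⁴ = 2.83×10⁴ W/m².

I ≈ 2.83×10⁴ W/m²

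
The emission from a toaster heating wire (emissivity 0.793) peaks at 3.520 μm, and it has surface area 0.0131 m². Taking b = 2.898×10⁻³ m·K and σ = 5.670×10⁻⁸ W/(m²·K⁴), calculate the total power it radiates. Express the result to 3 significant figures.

P ≈ 271 W

Wien's law: T = b/λ_max = 2.898×10⁻³/3.520×10⁻⁶ = 823.295 K.
Area A = 0.0131 m².
Then P = εσAT⁴ = 0.793×5.670×10⁻⁸×0.0131×(823.295)⁴ = 271 W.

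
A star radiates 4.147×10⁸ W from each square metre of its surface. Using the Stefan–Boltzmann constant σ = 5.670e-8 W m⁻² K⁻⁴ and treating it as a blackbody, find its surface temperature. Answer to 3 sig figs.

T ≈ 9.25×10³ K

I = σT⁴, so T = (I/σ)^(1/4) = (4.147×10⁸/(5.670×10⁻⁸))^(1/4) = 9.25×10³ K.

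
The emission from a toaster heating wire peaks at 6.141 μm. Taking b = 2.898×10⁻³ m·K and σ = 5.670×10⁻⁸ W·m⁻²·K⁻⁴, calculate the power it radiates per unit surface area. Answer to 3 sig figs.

Wien's law: T = b/λ_max = 2.898×10⁻³/6.141×10⁻⁶ = 471.910 K.
Then I = σT⁴ = 5.670×10⁻⁸×(471.910)⁴ = 2.81×10³ W/m².

I ≈ 2.81×10³ W/m²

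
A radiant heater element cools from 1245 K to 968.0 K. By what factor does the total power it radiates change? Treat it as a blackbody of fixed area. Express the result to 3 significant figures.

P ∝ T⁴, so P₂/P₁ = (T₂/T₁)⁴ = (968.0/1245)⁴ = (0.777510)⁴ = 0.365.

P₂/P₁ ≈ 0.365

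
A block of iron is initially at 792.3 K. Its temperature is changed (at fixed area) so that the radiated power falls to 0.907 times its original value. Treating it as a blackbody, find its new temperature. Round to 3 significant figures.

T₂ ≈ 773 K

P ∝ T⁴, so T₂/T₁ = (P₂/P₁)^(1/4) = (0.907)^(1/4) = 0.975892.
T₂ = 792.3 × 0.975892 = 773 K.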